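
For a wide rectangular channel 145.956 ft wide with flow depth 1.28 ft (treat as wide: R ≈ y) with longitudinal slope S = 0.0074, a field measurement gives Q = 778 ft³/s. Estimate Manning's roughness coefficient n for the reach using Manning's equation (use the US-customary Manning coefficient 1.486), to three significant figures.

A = b·y = 145.956 × 1.28 = 186.8 ft²
Wide channel: R ≈ y = 1.28 ft
n = (1.486/Q)·A·R^(2/3)·S^(1/2) = (1.486/778) × 186.8 × 1.179 × 0.08602 = 0.03619

0.0362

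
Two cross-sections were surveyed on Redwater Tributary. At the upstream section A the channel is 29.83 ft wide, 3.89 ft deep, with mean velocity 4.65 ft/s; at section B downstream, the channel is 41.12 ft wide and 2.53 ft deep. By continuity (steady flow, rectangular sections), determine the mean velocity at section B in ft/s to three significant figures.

5.19 ft/s

Q = A₁V₁ = (29.83×3.89) × 4.65 = 539.6 ft³/s
A₂ = 41.12 × 2.53 = 104.0 ft²
V₂ = Q/A₂ = 539.6/104.0 = 5.187 ft/s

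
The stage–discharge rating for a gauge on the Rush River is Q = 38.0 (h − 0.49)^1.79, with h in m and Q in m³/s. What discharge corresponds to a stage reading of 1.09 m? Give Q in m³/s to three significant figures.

Q = 38.0 × (1.09 − 0.49)^1.79 = 38.0 × 0.6^1.79 = 15.23 m³/s

15.2 m³/s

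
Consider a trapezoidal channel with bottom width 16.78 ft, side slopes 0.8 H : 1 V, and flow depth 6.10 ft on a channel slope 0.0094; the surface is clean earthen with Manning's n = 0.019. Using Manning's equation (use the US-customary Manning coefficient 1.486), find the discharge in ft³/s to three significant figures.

2560 ft³/s

A = (b + z·y)·y = (16.78 + 0.8×6.10)×6.10 = 132.1 ft²
P = b + 2y√(1+z²) = 16.78 + 2×6.10×√(1+0.8²) = 32.40 ft
R = A/P = 132.1/32.40 = 4.078 ft
Q = (1.486/n)·A·R^(2/3)·S^(1/2) = (1.486/0.019) × 132.1 × 4.078^(2/3) × 0.0094^(1/2) = 2557 ft³/s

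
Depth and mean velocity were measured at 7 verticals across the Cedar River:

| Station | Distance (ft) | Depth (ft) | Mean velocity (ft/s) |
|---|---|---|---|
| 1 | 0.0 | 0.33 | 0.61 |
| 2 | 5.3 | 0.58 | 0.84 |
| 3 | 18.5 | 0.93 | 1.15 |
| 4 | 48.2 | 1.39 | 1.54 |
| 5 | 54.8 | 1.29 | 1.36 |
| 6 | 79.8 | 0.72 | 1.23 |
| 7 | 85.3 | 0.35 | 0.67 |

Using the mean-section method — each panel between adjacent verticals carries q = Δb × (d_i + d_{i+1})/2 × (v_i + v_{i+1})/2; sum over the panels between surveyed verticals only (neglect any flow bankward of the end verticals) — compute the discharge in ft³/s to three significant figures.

Panel 1-2: Δb = 5.3 ft, d̄ = (0.33+0.58)/2 = 0.455, v̄ = (0.61+0.84)/2 = 0.725 → q = 5.3×0.455×0.725 = 1.748 ft³/s
Panel 2-3: Δb = 13.2 ft, d̄ = (0.58+0.93)/2 = 0.755, v̄ = (0.84+1.15)/2 = 0.995 → q = 13.2×0.755×0.995 = 9.916 ft³/s
Panel 3-4: Δb = 29.7 ft, d̄ = (0.93+1.39)/2 = 1.16, v̄ = (1.15+1.54)/2 = 1.345 → q = 29.7×1.16×1.345 = 46.34 ft³/s
Panel 4-5: Δb = 6.6 ft, d̄ = (1.39+1.29)/2 = 1.34, v̄ = (1.54+1.36)/2 = 1.45 → q = 6.6×1.34×1.45 = 12.82 ft³/s
Panel 5-6: Δb = 25 ft, d̄ = (1.29+0.72)/2 = 1.005, v̄ = (1.36+1.23)/2 = 1.295 → q = 25×1.005×1.295 = 32.54 ft³/s
Panel 6-7: Δb = 5.5 ft, d̄ = (0.72+0.35)/2 = 0.535, v̄ = (1.23+0.67)/2 = 0.95 → q = 5.5×0.535×0.95 = 2.795 ft³/s
Q = Σ q = 106.2 ft³/s

106 ft³/s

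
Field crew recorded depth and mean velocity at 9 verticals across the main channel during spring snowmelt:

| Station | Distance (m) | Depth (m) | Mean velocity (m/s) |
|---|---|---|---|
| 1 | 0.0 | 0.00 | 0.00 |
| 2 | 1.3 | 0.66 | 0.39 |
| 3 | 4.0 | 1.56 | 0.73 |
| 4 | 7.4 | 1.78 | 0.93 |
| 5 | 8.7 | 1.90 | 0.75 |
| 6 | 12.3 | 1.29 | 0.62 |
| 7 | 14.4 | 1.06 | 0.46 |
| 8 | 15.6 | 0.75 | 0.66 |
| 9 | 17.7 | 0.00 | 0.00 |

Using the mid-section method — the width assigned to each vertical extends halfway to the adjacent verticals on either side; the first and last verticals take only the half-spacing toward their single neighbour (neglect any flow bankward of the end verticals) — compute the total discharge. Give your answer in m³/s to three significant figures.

15.3 m³/s

w_2 = (4.0 − 0.0)/2 = 2 m; q_2 = 0.39 × 0.66 × 2 = 0.5148 m³/s
w_3 = (7.4 − 1.3)/2 = 3.05 m; q_3 = 0.73 × 1.56 × 3.05 = 3.473 m³/s
w_4 = (8.7 − 4.0)/2 = 2.35 m; q_4 = 0.93 × 1.78 × 2.35 = 3.890 m³/s
w_5 = (12.3 − 7.4)/2 = 2.45 m; q_5 = 0.75 × 1.90 × 2.45 = 3.491 m³/s
w_6 = (14.4 − 8.7)/2 = 2.85 m; q_6 = 0.62 × 1.29 × 2.85 = 2.279 m³/s
w_7 = (15.6 − 12.3)/2 = 1.65 m; q_7 = 0.46 × 1.06 × 1.65 = 0.8045 m³/s
w_8 = (17.7 − 14.4)/2 = 1.65 m; q_8 = 0.66 × 0.75 × 1.65 = 0.8168 m³/s
Stations 1, 9 contribute zero (depth or velocity is 0).
Q = Σ qᵢ = 15.27 m³/s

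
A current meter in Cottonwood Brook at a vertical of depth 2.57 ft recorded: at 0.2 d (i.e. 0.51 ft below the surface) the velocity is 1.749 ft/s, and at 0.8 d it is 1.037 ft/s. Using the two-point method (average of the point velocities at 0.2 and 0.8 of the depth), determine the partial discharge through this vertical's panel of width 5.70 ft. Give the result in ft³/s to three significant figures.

v̄ = (1.749 + 1.037) / 2 = 1.393 ft/s
q = v̄ × d × w = 1.393 × 2.57 × 5.70 = 20.41 ft³/s

20.4 ft³/s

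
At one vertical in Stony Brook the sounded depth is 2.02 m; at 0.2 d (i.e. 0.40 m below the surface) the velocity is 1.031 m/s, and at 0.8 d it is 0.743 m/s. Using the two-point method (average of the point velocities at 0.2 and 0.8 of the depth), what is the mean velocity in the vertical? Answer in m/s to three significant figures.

v̄ = (1.031 + 0.743) / 2 = 0.8870 m/s

0.887 m/s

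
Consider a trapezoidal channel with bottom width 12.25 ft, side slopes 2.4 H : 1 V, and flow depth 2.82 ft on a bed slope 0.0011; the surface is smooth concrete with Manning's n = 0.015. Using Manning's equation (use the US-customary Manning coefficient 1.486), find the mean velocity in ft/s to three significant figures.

5.20 ft/s

A = (b + z·y)·y = (12.25 + 2.4×2.82)×2.82 = 53.63 ft²
P = b + 2y√(1+z²) = 12.25 + 2×2.82×√(1+2.4²) = 26.91 ft
R = A/P = 53.63/26.91 = 1.993 ft
Q = (1.486/n)·A·R^(2/3)·S^(1/2) = (1.486/0.015) × 53.63 × 1.993^(2/3) × 0.0011^(1/2) = 279.0 ft³/s
V = Q/A = 279.0/53.63 = 5.203 ft/s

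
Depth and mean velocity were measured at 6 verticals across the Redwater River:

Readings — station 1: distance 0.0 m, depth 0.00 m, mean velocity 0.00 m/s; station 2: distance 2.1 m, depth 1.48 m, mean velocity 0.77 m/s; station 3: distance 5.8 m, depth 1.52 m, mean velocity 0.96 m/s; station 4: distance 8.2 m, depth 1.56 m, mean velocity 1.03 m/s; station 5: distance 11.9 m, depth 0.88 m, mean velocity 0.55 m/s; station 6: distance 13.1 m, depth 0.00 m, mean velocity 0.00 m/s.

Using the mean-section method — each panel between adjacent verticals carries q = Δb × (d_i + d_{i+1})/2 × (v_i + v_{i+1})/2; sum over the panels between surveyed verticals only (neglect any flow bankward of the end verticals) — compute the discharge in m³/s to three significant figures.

Panel 1-2: Δb = 2.1 m, d̄ = (0.00+1.48)/2 = 0.74, v̄ = (0.00+0.77)/2 = 0.385 → q = 2.1×0.74×0.385 = 0.5983 m³/s
Panel 2-3: Δb = 3.7 m, d̄ = (1.48+1.52)/2 = 1.5, v̄ = (0.77+0.96)/2 = 0.865 → q = 3.7×1.5×0.865 = 4.801 m³/s
Panel 3-4: Δb = 2.4 m, d̄ = (1.52+1.56)/2 = 1.54, v̄ = (0.96+1.03)/2 = 0.995 → q = 2.4×1.54×0.995 = 3.678 m³/s
Panel 4-5: Δb = 3.7 m, d̄ = (1.56+0.88)/2 = 1.22, v̄ = (1.03+0.55)/2 = 0.79 → q = 3.7×1.22×0.79 = 3.566 m³/s
Panel 5-6: Δb = 1.2 m, d̄ = (0.88+0.00)/2 = 0.44, v̄ = (0.55+0.00)/2 = 0.275 → q = 1.2×0.44×0.275 = 0.1452 m³/s
Q = Σ q = 12.79 m³/s

12.8 m³/s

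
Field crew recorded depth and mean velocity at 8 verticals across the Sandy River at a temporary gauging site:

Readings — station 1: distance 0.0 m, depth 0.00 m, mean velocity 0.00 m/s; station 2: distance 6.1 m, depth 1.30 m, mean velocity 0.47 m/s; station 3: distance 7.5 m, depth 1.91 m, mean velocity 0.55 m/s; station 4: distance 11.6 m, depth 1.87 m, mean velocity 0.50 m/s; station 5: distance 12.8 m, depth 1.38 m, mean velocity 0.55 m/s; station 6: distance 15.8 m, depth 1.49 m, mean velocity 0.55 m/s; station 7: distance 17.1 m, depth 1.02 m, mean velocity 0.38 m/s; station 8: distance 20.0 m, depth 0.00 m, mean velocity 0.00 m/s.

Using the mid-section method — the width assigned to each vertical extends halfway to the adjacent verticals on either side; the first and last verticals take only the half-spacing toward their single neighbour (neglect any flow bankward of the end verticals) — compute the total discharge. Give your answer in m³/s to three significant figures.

w_2 = (7.5 − 0.0)/2 = 3.75 m; q_2 = 0.47 × 1.30 × 3.75 = 2.291 m³/s
w_3 = (11.6 − 6.1)/2 = 2.75 m; q_3 = 0.55 × 1.91 × 2.75 = 2.889 m³/s
w_4 = (12.8 − 7.5)/2 = 2.65 m; q_4 = 0.50 × 1.87 × 2.65 = 2.478 m³/s
w_5 = (15.8 − 11.6)/2 = 2.1 m; q_5 = 0.55 × 1.38 × 2.1 = 1.594 m³/s
w_6 = (17.1 − 12.8)/2 = 2.15 m; q_6 = 0.55 × 1.49 × 2.15 = 1.762 m³/s
w_7 = (20.0 − 15.8)/2 = 2.1 m; q_7 = 0.38 × 1.02 × 2.1 = 0.8140 m³/s
Stations 1, 8 contribute zero (depth or velocity is 0).
Q = Σ qᵢ = 11.83 m³/s

11.8 m³/s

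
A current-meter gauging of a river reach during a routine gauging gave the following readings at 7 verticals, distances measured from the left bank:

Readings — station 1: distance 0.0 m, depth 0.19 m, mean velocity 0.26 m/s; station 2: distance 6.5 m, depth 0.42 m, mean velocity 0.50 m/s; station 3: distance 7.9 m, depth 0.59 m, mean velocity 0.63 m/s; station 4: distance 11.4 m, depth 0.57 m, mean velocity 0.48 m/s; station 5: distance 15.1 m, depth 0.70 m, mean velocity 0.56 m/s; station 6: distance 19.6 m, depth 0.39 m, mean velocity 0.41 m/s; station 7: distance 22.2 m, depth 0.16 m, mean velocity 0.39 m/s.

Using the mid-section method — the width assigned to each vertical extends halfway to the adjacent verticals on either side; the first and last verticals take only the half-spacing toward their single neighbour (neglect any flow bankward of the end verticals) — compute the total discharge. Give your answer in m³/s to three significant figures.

5.14 m³/s

w_1 = (6.5 − 0.0)/2 = 3.25 m; q_1 = 0.26 × 0.19 × 3.25 = 0.1606 m³/s
w_2 = (7.9 − 0.0)/2 = 3.95 m; q_2 = 0.50 × 0.42 × 3.95 = 0.8295 m³/s
w_3 = (11.4 − 6.5)/2 = 2.45 m; q_3 = 0.63 × 0.59 × 2.45 = 0.9107 m³/s
w_4 = (15.1 − 7.9)/2 = 3.6 m; q_4 = 0.48 × 0.57 × 3.6 = 0.9850 m³/s
w_5 = (19.6 − 11.4)/2 = 4.1 m; q_5 = 0.56 × 0.70 × 4.1 = 1.607 m³/s
w_6 = (22.2 − 15.1)/2 = 3.55 m; q_6 = 0.41 × 0.39 × 3.55 = 0.5676 m³/s
w_7 = (22.2 − 19.6)/2 = 1.3 m; q_7 = 0.39 × 0.16 × 1.3 = 0.08112 m³/s
Q = Σ qᵢ = 5.142 m³/s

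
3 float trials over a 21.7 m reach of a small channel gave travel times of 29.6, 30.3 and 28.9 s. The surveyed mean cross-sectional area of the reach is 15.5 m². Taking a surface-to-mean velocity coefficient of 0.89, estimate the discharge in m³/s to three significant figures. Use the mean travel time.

t̄ = (29.6 + 30.3 + 28.9) / 3 = 29.6 s
v_surface = L / t̄ = 21.7 / 29.6 = 0.7331 m/s
v_mean = 0.89 × 0.7331 = 0.6525 m/s
Q = A × v_mean = 15.5 × 0.6525 = 10.11 m³/s

10.1 m³/s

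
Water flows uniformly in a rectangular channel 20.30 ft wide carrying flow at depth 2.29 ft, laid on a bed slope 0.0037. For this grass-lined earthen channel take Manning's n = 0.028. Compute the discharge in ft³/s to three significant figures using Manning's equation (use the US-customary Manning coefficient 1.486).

A = b·y = 20.30 × 2.29 = 46.49 ft²
P = b + 2y = 20.30 + 2×2.29 = 24.88 ft
R = A/P = 46.49/24.88 = 1.868 ft
Q = (1.486/n)·A·R^(2/3)·S^(1/2) = (1.486/0.028) × 46.49 × 1.868^(2/3) × 0.0037^(1/2) = 227.7 ft³/s

228 ft³/s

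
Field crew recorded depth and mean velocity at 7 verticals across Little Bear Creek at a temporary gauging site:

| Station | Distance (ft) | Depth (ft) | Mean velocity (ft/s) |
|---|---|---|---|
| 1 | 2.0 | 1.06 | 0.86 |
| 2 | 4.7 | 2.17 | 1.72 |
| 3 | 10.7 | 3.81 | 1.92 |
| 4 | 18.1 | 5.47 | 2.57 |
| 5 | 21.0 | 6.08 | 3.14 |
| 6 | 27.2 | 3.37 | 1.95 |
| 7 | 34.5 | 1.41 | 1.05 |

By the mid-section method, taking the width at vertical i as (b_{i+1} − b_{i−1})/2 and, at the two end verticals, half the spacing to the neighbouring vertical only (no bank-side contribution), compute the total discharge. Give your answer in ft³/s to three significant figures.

276 ft³/s

w_1 = (4.7 − 2.0)/2 = 1.35 ft; q_1 = 0.86 × 1.06 × 1.35 = 1.231 ft³/s
w_2 = (10.7 − 2.0)/2 = 4.35 ft; q_2 = 1.72 × 2.17 × 4.35 = 16.24 ft³/s
w_3 = (18.1 − 4.7)/2 = 6.7 ft; q_3 = 1.92 × 3.81 × 6.7 = 49.01 ft³/s
w_4 = (21.0 − 10.7)/2 = 5.15 ft; q_4 = 2.57 × 5.47 × 5.15 = 72.40 ft³/s
w_5 = (27.2 − 18.1)/2 = 4.55 ft; q_5 = 3.14 × 6.08 × 4.55 = 86.86 ft³/s
w_6 = (34.5 − 21.0)/2 = 6.75 ft; q_6 = 1.95 × 3.37 × 6.75 = 44.36 ft³/s
w_7 = (34.5 − 27.2)/2 = 3.65 ft; q_7 = 1.05 × 1.41 × 3.65 = 5.404 ft³/s
Q = Σ qᵢ = 275.5 ft³/s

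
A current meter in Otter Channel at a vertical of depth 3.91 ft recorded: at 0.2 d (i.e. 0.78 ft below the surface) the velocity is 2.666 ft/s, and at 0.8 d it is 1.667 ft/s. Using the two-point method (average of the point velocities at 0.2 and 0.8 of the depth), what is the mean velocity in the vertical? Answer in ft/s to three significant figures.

v̄ = (2.666 + 1.667) / 2 = 2.167 ft/s

2.17 ft/s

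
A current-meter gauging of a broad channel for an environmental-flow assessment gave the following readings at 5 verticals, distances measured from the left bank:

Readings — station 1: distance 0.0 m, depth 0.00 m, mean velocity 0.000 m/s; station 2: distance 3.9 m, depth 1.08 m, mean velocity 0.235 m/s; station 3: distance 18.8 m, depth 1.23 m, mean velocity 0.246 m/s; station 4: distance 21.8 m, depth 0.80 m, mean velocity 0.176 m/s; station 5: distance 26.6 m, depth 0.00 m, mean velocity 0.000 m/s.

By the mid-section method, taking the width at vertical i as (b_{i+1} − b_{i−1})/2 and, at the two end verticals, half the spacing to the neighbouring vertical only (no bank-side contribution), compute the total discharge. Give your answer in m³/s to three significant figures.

5.64 m³/s

w_2 = (18.8 − 0.0)/2 = 9.4 m; q_2 = 0.235 × 1.08 × 9.4 = 2.386 m³/s
w_3 = (21.8 − 3.9)/2 = 8.95 m; q_3 = 0.246 × 1.23 × 8.95 = 2.708 m³/s
w_4 = (26.6 − 18.8)/2 = 3.9 m; q_4 = 0.176 × 0.80 × 3.9 = 0.5491 m³/s
Stations 1, 5 contribute zero (depth or velocity is 0).
Q = Σ qᵢ = 5.643 m³/s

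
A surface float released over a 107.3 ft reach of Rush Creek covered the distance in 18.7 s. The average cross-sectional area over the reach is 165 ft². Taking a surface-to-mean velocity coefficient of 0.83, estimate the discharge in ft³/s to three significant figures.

786 ft³/s

v_surface = L / t̄ = 107.3 / 18.7 = 5.738 ft/s
v_mean = 0.83 × 5.738 = 4.763 ft/s
Q = A × v_mean = 165 × 4.763 = 785.8 ft³/s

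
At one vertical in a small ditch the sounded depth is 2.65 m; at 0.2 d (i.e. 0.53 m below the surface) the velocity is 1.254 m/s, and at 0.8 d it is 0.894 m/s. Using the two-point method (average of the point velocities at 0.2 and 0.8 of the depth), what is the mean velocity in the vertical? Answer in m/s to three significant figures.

1.07 m/s

v̄ = (1.254 + 0.894) / 2 = 1.074 m/s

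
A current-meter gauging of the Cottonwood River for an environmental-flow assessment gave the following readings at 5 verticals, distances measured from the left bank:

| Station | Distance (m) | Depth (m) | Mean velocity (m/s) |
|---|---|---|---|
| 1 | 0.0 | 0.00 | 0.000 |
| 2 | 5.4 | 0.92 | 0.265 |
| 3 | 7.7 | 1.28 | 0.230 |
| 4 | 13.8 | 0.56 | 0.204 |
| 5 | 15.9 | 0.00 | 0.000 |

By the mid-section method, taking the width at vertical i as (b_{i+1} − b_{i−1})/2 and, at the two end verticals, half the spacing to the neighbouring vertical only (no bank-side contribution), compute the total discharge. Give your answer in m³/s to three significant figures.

w_2 = (7.7 − 0.0)/2 = 3.85 m; q_2 = 0.265 × 0.92 × 3.85 = 0.9386 m³/s
w_3 = (13.8 − 5.4)/2 = 4.2 m; q_3 = 0.230 × 1.28 × 4.2 = 1.236 m³/s
w_4 = (15.9 − 7.7)/2 = 4.1 m; q_4 = 0.204 × 0.56 × 4.1 = 0.4684 m³/s
Stations 1, 5 contribute zero (depth or velocity is 0).
Q = Σ qᵢ = 2.643 m³/s

2.64 m³/s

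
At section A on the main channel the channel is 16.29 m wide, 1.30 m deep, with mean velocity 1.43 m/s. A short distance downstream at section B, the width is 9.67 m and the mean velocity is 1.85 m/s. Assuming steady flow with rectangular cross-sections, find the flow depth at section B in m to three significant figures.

1.69 m

Q = A₁V₁ = (16.29×1.30) × 1.43 = 30.28 m³/s
d₂ = Q/(b₂ V₂) = 30.28/(9.67×1.85) = 1.693 m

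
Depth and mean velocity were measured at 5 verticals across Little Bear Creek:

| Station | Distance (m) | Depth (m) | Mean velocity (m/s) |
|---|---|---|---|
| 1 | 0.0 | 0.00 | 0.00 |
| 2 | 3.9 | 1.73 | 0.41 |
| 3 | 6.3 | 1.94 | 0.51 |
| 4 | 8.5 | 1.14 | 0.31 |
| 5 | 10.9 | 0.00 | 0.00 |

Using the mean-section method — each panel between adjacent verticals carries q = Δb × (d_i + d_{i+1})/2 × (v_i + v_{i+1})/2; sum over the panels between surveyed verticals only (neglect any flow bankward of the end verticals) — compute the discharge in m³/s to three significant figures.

4.32 m³/s

Panel 1-2: Δb = 3.9 m, d̄ = (0.00+1.73)/2 = 0.865, v̄ = (0.00+0.41)/2 = 0.205 → q = 3.9×0.865×0.205 = 0.6916 m³/s
Panel 2-3: Δb = 2.4 m, d̄ = (1.73+1.94)/2 = 1.835, v̄ = (0.41+0.51)/2 = 0.46 → q = 2.4×1.835×0.46 = 2.026 m³/s
Panel 3-4: Δb = 2.2 m, d̄ = (1.94+1.14)/2 = 1.54, v̄ = (0.51+0.31)/2 = 0.41 → q = 2.2×1.54×0.41 = 1.389 m³/s
Panel 4-5: Δb = 2.4 m, d̄ = (1.14+0.00)/2 = 0.57, v̄ = (0.31+0.00)/2 = 0.155 → q = 2.4×0.57×0.155 = 0.2120 m³/s
Q = Σ q = 4.319 m³/s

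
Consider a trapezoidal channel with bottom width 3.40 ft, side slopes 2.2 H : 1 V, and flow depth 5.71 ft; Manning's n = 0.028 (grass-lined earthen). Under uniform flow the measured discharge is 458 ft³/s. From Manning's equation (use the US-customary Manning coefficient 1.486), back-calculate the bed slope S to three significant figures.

0.00213

A = (b + z·y)·y = (3.40 + 2.2×5.71)×5.71 = 91.14 ft²
P = b + 2y√(1+z²) = 3.40 + 2×5.71×√(1+2.2²) = 31.00 ft
R = A/P = 91.14/31.00 = 2.940 ft
S = (Q·n / (1.486·A·R^(2/3)))² = (458×0.028 / (1.486×91.14×2.052))² = 0.002128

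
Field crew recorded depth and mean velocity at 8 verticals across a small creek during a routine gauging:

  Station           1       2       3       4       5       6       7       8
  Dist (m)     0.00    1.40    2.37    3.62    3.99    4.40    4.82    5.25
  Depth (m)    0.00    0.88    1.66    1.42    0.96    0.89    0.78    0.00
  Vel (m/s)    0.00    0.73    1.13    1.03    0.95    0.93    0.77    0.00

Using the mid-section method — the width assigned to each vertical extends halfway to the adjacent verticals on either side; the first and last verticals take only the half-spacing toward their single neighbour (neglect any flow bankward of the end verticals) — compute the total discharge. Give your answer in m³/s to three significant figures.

4.98 m³/s

w_2 = (2.37 − 0.00)/2 = 1.185 m; q_2 = 0.73 × 0.88 × 1.185 = 0.7612 m³/s
w_3 = (3.62 − 1.40)/2 = 1.11 m; q_3 = 1.13 × 1.66 × 1.11 = 2.082 m³/s
w_4 = (3.99 − 2.37)/2 = 0.81 m; q_4 = 1.03 × 1.42 × 0.81 = 1.185 m³/s
w_5 = (4.40 − 3.62)/2 = 0.39 m; q_5 = 0.95 × 0.96 × 0.39 = 0.3557 m³/s
w_6 = (4.82 − 3.99)/2 = 0.415 m; q_6 = 0.93 × 0.89 × 0.415 = 0.3435 m³/s
w_7 = (5.25 − 4.40)/2 = 0.425 m; q_7 = 0.77 × 0.78 × 0.425 = 0.2553 m³/s
Stations 1, 8 contribute zero (depth or velocity is 0).
Q = Σ qᵢ = 4.983 m³/s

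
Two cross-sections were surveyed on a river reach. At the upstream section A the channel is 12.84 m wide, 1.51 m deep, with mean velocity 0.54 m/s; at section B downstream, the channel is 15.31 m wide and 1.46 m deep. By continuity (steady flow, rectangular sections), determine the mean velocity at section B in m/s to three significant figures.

Q = A₁V₁ = (12.84×1.51) × 0.54 = 10.47 m³/s
A₂ = 15.31 × 1.46 = 22.35 m²
V₂ = Q/A₂ = 10.47/22.35 = 0.4684 m/s

0.468 m/s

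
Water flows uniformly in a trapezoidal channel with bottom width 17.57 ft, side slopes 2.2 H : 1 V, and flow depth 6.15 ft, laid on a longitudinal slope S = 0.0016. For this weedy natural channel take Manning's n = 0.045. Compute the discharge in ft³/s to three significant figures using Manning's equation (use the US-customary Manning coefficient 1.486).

641 ft³/s

A = (b + z·y)·y = (17.57 + 2.2×6.15)×6.15 = 191.3 ft²
P = b + 2y√(1+z²) = 17.57 + 2×6.15×√(1+2.2²) = 47.29 ft
R = A/P = 191.3/47.29 = 4.044 ft
Q = (1.486/n)·A·R^(2/3)·S^(1/2) = (1.486/0.045) × 191.3 × 4.044^(2/3) × 0.0016^(1/2) = 641.3 ft³/s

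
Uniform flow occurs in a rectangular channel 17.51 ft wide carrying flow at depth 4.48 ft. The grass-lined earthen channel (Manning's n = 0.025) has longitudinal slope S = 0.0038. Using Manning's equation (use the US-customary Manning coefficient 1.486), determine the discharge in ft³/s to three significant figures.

593 ft³/s

A = b·y = 17.51 × 4.48 = 78.44 ft²
P = b + 2y = 17.51 + 2×4.48 = 26.47 ft
R = A/P = 78.44/26.47 = 2.964 ft
Q = (1.486/n)·A·R^(2/3)·S^(1/2) = (1.486/0.025) × 78.44 × 2.964^(2/3) × 0.0038^(1/2) = 593.0 ft³/s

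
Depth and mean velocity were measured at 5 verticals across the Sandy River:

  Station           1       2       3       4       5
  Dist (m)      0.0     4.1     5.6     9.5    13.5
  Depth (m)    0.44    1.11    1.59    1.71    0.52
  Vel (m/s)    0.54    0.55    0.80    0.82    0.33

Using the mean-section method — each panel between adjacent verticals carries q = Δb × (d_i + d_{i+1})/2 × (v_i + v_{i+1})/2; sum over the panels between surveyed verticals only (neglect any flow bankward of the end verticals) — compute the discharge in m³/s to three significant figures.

Panel 1-2: Δb = 4.1 m, d̄ = (0.44+1.11)/2 = 0.775, v̄ = (0.54+0.55)/2 = 0.545 → q = 4.1×0.775×0.545 = 1.732 m³/s
Panel 2-3: Δb = 1.5 m, d̄ = (1.11+1.59)/2 = 1.35, v̄ = (0.55+0.80)/2 = 0.675 → q = 1.5×1.35×0.675 = 1.367 m³/s
Panel 3-4: Δb = 3.9 m, d̄ = (1.59+1.71)/2 = 1.65, v̄ = (0.80+0.82)/2 = 0.81 → q = 3.9×1.65×0.81 = 5.212 m³/s
Panel 4-5: Δb = 4 m, d̄ = (1.71+0.52)/2 = 1.115, v̄ = (0.82+0.33)/2 = 0.575 → q = 4×1.115×0.575 = 2.565 m³/s
Q = Σ q = 10.88 m³/s

10.9 m³/s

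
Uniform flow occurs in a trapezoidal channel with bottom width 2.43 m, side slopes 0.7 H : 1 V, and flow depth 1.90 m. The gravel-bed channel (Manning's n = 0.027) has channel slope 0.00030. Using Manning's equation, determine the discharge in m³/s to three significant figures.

4.62 m³/s

A = (b + z·y)·y = (2.43 + 0.7×1.90)×1.90 = 7.144 m²
P = b + 2y√(1+z²) = 2.43 + 2×1.90×√(1+0.7²) = 7.068 m
R = A/P = 7.144/7.068 = 1.011 m
Q = (1/n)·A·R^(2/3)·S^(1/2) = (1/0.027) × 7.144 × 1.011^(2/3) × 0.00030^(1/2) = 4.615 m³/s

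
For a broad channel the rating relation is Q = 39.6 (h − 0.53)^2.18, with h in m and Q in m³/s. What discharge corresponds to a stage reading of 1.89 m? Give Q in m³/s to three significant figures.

77.4 m³/s

Q = 39.6 × (1.89 − 0.53)^2.18 = 39.6 × 1.36^2.18 = 77.41 m³/s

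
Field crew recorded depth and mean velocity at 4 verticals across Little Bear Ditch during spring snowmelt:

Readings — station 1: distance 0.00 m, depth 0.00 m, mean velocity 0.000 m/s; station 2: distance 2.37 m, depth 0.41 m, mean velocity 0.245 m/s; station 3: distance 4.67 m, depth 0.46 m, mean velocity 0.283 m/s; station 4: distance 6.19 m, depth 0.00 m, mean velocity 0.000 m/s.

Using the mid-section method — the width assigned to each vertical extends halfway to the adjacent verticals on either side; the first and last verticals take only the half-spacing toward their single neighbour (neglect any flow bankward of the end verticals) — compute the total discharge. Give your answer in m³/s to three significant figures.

0.483 m³/s

w_2 = (4.67 − 0.00)/2 = 2.335 m; q_2 = 0.245 × 0.41 × 2.335 = 0.2346 m³/s
w_3 = (6.19 − 2.37)/2 = 1.91 m; q_3 = 0.283 × 0.46 × 1.91 = 0.2486 m³/s
Stations 1, 4 contribute zero (depth or velocity is 0).
Q = Σ qᵢ = 0.4832 m³/s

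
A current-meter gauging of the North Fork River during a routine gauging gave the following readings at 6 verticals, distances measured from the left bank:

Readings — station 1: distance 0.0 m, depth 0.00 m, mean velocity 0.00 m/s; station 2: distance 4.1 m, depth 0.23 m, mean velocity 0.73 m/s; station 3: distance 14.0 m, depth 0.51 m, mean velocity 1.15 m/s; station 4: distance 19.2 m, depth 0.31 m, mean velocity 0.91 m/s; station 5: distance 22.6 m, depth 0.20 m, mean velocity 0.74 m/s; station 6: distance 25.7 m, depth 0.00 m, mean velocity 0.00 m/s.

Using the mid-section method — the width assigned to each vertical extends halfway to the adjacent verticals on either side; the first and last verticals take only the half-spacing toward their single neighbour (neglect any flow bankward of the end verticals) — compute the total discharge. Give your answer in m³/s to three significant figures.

7.30 m³/s

w_2 = (14.0 − 0.0)/2 = 7 m; q_2 = 0.73 × 0.23 × 7 = 1.175 m³/s
w_3 = (19.2 − 4.1)/2 = 7.55 m; q_3 = 1.15 × 0.51 × 7.55 = 4.428 m³/s
w_4 = (22.6 − 14.0)/2 = 4.3 m; q_4 = 0.91 × 0.31 × 4.3 = 1.213 m³/s
w_5 = (25.7 − 19.2)/2 = 3.25 m; q_5 = 0.74 × 0.20 × 3.25 = 0.4810 m³/s
Stations 1, 6 contribute zero (depth or velocity is 0).
Q = Σ qᵢ = 7.297 m³/s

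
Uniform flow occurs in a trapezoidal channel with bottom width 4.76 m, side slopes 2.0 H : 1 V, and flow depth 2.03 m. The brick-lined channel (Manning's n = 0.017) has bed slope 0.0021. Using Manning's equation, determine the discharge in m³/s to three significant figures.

A = (b + z·y)·y = (4.76 + 2.0×2.03)×2.03 = 17.90 m²
P = b + 2y√(1+z²) = 4.76 + 2×2.03×√(1+2.0²) = 13.84 m
R = A/P = 17.90/13.84 = 1.294 m
Q = (1/n)·A·R^(2/3)·S^(1/2) = (1/0.017) × 17.90 × 1.294^(2/3) × 0.0021^(1/2) = 57.31 m³/s

57.3 m³/s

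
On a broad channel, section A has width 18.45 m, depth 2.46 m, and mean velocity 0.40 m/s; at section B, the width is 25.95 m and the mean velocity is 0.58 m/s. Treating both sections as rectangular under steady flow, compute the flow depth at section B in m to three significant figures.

1.21 m

Q = A₁V₁ = (18.45×2.46) × 0.40 = 18.15 m³/s
d₂ = Q/(b₂ V₂) = 18.15/(25.95×0.58) = 1.206 m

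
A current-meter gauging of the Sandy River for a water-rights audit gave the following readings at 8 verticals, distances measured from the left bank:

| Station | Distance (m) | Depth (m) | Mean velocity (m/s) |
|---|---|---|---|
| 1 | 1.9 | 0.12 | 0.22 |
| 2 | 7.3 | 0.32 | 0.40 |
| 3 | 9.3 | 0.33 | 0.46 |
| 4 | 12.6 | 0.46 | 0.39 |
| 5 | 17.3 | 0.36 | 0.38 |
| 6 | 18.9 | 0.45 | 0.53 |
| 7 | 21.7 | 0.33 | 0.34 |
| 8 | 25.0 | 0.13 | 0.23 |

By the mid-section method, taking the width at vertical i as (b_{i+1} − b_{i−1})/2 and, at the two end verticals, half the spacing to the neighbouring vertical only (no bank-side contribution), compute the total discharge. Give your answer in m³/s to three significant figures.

w_1 = (7.3 − 1.9)/2 = 2.7 m; q_1 = 0.22 × 0.12 × 2.7 = 0.07128 m³/s
w_2 = (9.3 − 1.9)/2 = 3.7 m; q_2 = 0.40 × 0.32 × 3.7 = 0.4736 m³/s
w_3 = (12.6 − 7.3)/2 = 2.65 m; q_3 = 0.46 × 0.33 × 2.65 = 0.4023 m³/s
w_4 = (17.3 − 9.3)/2 = 4 m; q_4 = 0.39 × 0.46 × 4 = 0.7176 m³/s
w_5 = (18.9 − 12.6)/2 = 3.15 m; q_5 = 0.38 × 0.36 × 3.15 = 0.4309 m³/s
w_6 = (21.7 − 17.3)/2 = 2.2 m; q_6 = 0.53 × 0.45 × 2.2 = 0.5247 m³/s
w_7 = (25.0 − 18.9)/2 = 3.05 m; q_7 = 0.34 × 0.33 × 3.05 = 0.3422 m³/s
w_8 = (25.0 − 21.7)/2 = 1.65 m; q_8 = 0.23 × 0.13 × 1.65 = 0.04934 m³/s
Q = Σ qᵢ = 3.012 m³/s

3.01 m³/s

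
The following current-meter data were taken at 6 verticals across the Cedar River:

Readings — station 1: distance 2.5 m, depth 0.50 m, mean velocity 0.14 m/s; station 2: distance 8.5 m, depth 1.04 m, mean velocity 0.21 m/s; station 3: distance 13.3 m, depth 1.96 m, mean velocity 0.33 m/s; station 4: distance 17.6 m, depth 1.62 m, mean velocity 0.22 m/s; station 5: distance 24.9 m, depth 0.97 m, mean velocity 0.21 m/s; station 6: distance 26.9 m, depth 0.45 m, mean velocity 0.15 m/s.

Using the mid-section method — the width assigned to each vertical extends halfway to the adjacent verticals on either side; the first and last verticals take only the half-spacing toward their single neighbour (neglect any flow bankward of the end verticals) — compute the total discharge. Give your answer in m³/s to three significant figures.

7.41 m³/s

w_1 = (8.5 − 2.5)/2 = 3 m; q_1 = 0.14 × 0.50 × 3 = 0.2100 m³/s
w_2 = (13.3 − 2.5)/2 = 5.4 m; q_2 = 0.21 × 1.04 × 5.4 = 1.179 m³/s
w_3 = (17.6 − 8.5)/2 = 4.55 m; q_3 = 0.33 × 1.96 × 4.55 = 2.943 m³/s
w_4 = (24.9 − 13.3)/2 = 5.8 m; q_4 = 0.22 × 1.62 × 5.8 = 2.067 m³/s
w_5 = (26.9 − 17.6)/2 = 4.65 m; q_5 = 0.21 × 0.97 × 4.65 = 0.9472 m³/s
w_6 = (26.9 − 24.9)/2 = 1 m; q_6 = 0.15 × 0.45 × 1 = 0.06750 m³/s
Q = Σ qᵢ = 7.414 m³/s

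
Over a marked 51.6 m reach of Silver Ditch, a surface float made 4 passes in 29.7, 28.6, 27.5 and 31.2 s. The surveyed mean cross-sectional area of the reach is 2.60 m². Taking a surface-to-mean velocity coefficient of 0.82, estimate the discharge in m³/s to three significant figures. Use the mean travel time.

3.76 m³/s

t̄ = (29.7 + 28.6 + 27.5 + 31.2) / 4 = 29.25 s
v_surface = L / t̄ = 51.6 / 29.25 = 1.764 m/s
v_mean = 0.82 × 1.764 = 1.447 m/s
Q = A × v_mean = 2.60 × 1.447 = 3.761 m³/s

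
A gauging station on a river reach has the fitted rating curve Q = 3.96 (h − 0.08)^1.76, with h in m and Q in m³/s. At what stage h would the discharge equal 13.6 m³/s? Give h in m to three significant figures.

2.10 m

h − h₀ = (Q/C)^(1/b) = (13.6/3.96)^(1/1.76) = 2.016 m
h = 0.08 + 2.016 = 2.096 m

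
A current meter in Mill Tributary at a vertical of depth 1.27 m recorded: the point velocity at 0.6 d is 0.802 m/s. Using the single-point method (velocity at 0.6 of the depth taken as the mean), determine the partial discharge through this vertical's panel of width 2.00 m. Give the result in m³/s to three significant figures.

2.04 m³/s

v̄ = v₀.₆ = 0.802 m/s
q = v̄ × d × w = 0.8020 × 1.27 × 2.00 = 2.037 m³/s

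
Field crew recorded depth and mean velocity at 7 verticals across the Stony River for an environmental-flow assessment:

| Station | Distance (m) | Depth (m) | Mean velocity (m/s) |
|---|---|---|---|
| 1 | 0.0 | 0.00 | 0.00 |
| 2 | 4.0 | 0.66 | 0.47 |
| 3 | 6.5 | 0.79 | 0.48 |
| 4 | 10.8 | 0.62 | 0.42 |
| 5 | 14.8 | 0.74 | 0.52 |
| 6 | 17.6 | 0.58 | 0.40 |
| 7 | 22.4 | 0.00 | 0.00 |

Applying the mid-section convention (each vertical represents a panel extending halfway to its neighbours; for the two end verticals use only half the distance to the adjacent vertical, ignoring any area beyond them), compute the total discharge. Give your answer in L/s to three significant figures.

w_2 = (6.5 − 0.0)/2 = 3.25 m; q_2 = 0.47 × 0.66 × 3.25 = 1.008 m³/s
w_3 = (10.8 − 4.0)/2 = 3.4 m; q_3 = 0.48 × 0.79 × 3.4 = 1.289 m³/s
w_4 = (14.8 − 6.5)/2 = 4.15 m; q_4 = 0.42 × 0.62 × 4.15 = 1.081 m³/s
w_5 = (17.6 − 10.8)/2 = 3.4 m; q_5 = 0.52 × 0.74 × 3.4 = 1.308 m³/s
w_6 = (22.4 − 14.8)/2 = 3.8 m; q_6 = 0.40 × 0.58 × 3.8 = 0.8816 m³/s
Stations 1, 7 contribute zero (depth or velocity is 0).
Q = Σ qᵢ = 5.568 m³/s
= 5.568 × 1000 = 5568 L/s

5570 L/s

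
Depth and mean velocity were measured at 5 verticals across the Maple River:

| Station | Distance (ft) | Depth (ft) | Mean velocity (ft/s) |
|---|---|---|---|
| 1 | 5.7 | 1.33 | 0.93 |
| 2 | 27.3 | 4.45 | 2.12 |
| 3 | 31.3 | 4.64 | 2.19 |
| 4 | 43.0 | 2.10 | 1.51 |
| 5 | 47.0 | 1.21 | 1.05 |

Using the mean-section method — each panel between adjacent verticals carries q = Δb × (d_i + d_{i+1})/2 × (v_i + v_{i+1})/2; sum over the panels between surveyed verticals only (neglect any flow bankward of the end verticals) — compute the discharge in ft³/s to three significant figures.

Panel 1-2: Δb = 21.6 ft, d̄ = (1.33+4.45)/2 = 2.89, v̄ = (0.93+2.12)/2 = 1.525 → q = 21.6×2.89×1.525 = 95.20 ft³/s
Panel 2-3: Δb = 4 ft, d̄ = (4.45+4.64)/2 = 4.545, v̄ = (2.12+2.19)/2 = 2.155 → q = 4×4.545×2.155 = 39.18 ft³/s
Panel 3-4: Δb = 11.7 ft, d̄ = (4.64+2.10)/2 = 3.37, v̄ = (2.19+1.51)/2 = 1.85 → q = 11.7×3.37×1.85 = 72.94 ft³/s
Panel 4-5: Δb = 4 ft, d̄ = (2.10+1.21)/2 = 1.655, v̄ = (1.51+1.05)/2 = 1.28 → q = 4×1.655×1.28 = 8.474 ft³/s
Q = Σ q = 215.8 ft³/s

216 ft³/s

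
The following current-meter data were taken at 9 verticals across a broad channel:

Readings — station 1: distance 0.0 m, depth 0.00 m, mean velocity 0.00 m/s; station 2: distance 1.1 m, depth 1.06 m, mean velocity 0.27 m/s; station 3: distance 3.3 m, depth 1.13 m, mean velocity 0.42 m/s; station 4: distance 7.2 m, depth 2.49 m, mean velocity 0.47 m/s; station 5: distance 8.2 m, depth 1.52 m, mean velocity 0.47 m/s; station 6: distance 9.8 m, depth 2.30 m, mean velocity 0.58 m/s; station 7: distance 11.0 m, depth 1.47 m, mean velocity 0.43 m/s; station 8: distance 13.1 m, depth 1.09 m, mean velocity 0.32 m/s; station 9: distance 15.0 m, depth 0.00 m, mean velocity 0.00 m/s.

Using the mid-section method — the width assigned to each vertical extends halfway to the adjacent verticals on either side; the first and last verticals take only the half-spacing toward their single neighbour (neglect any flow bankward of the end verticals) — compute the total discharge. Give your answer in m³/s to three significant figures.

9.32 m³/s

w_2 = (3.3 − 0.0)/2 = 1.65 m; q_2 = 0.27 × 1.06 × 1.65 = 0.4722 m³/s
w_3 = (7.2 − 1.1)/2 = 3.05 m; q_3 = 0.42 × 1.13 × 3.05 = 1.448 m³/s
w_4 = (8.2 − 3.3)/2 = 2.45 m; q_4 = 0.47 × 2.49 × 2.45 = 2.867 m³/s
w_5 = (9.8 − 7.2)/2 = 1.3 m; q_5 = 0.47 × 1.52 × 1.3 = 0.9287 m³/s
w_6 = (11.0 − 8.2)/2 = 1.4 m; q_6 = 0.58 × 2.30 × 1.4 = 1.868 m³/s
w_7 = (13.1 − 9.8)/2 = 1.65 m; q_7 = 0.43 × 1.47 × 1.65 = 1.043 m³/s
w_8 = (15.0 − 11.0)/2 = 2 m; q_8 = 0.32 × 1.09 × 2 = 0.6976 m³/s
Stations 1, 9 contribute zero (depth or velocity is 0).
Q = Σ qᵢ = 9.324 m³/s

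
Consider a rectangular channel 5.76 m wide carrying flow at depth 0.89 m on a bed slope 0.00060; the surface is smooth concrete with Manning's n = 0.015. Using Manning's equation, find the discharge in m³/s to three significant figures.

A = b·y = 5.76 × 0.89 = 5.126 m²
P = b + 2y = 5.76 + 2×0.89 = 7.540 m
R = A/P = 5.126/7.540 = 0.6799 m
Q = (1/n)·A·R^(2/3)·S^(1/2) = (1/0.015) × 5.126 × 0.6799^(2/3) × 0.00060^(1/2) = 6.473 m³/s

6.47 m³/s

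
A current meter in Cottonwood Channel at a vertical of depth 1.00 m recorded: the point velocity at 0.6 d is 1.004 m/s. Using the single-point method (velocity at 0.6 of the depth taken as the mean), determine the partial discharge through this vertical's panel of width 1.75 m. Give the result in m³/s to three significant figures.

1.76 m³/s

v̄ = v₀.₆ = 1.004 m/s
q = v̄ × d × w = 1.004 × 1.00 × 1.75 = 1.757 m³/s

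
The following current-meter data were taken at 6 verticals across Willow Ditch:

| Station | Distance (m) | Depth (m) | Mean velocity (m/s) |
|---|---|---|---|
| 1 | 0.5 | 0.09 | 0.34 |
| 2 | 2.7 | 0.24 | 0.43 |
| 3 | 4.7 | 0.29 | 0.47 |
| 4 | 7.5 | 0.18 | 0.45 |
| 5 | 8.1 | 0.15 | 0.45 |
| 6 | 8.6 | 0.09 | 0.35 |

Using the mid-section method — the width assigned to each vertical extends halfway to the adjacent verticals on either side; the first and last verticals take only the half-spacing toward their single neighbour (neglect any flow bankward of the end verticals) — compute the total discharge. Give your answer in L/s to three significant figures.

w_1 = (2.7 − 0.5)/2 = 1.1 m; q_1 = 0.34 × 0.09 × 1.1 = 0.03366 m³/s
w_2 = (4.7 − 0.5)/2 = 2.1 m; q_2 = 0.43 × 0.24 × 2.1 = 0.2167 m³/s
w_3 = (7.5 − 2.7)/2 = 2.4 m; q_3 = 0.47 × 0.29 × 2.4 = 0.3271 m³/s
w_4 = (8.1 − 4.7)/2 = 1.7 m; q_4 = 0.45 × 0.18 × 1.7 = 0.1377 m³/s
w_5 = (8.6 − 7.5)/2 = 0.55 m; q_5 = 0.45 × 0.15 × 0.55 = 0.03713 m³/s
w_6 = (8.6 − 8.1)/2 = 0.25 m; q_6 = 0.35 × 0.09 × 0.25 = 0.007875 m³/s
Q = Σ qᵢ = 0.7602 m³/s
= 0.7602 × 1000 = 760.2 L/s

760 L/s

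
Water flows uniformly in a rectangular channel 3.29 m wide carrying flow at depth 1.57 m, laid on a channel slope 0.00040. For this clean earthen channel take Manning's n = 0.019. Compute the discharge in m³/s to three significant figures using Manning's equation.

4.70 m³/s

A = b·y = 3.29 × 1.57 = 5.165 m²
P = b + 2y = 3.29 + 2×1.57 = 6.430 m
R = A/P = 5.165/6.430 = 0.8033 m
Q = (1/n)·A·R^(2/3)·S^(1/2) = (1/0.019) × 5.165 × 0.8033^(2/3) × 0.00040^(1/2) = 4.699 m³/s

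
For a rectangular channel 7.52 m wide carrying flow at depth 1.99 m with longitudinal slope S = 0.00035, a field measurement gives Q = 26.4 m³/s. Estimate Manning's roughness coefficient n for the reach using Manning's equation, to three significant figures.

0.0126

A = b·y = 7.52 × 1.99 = 14.96 m²
P = b + 2y = 7.52 + 2×1.99 = 11.50 m
R = A/P = 14.96/11.50 = 1.301 m
n = (1/Q)·A·R^(2/3)·S^(1/2) = (1/26.4) × 14.96 × 1.192 × 0.01871 = 0.01264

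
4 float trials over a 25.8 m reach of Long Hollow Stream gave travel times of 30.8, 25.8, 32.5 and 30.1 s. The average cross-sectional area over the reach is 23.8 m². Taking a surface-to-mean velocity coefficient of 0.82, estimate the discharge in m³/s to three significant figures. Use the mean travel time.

16.9 m³/s

t̄ = (30.8 + 25.8 + 32.5 + 30.1) / 4 = 29.8 s
v_surface = L / t̄ = 25.8 / 29.8 = 0.8658 m/s
v_mean = 0.82 × 0.8658 = 0.7099 m/s
Q = A × v_mean = 23.8 × 0.7099 = 16.90 m³/s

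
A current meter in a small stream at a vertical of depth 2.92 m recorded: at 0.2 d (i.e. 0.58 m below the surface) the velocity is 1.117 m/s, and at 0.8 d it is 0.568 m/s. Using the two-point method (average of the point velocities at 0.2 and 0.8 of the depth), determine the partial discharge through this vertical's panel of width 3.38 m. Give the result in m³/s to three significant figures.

8.32 m³/s

v̄ = (1.117 + 0.568) / 2 = 0.8425 m/s
q = v̄ × d × w = 0.8425 × 2.92 × 3.38 = 8.315 m³/s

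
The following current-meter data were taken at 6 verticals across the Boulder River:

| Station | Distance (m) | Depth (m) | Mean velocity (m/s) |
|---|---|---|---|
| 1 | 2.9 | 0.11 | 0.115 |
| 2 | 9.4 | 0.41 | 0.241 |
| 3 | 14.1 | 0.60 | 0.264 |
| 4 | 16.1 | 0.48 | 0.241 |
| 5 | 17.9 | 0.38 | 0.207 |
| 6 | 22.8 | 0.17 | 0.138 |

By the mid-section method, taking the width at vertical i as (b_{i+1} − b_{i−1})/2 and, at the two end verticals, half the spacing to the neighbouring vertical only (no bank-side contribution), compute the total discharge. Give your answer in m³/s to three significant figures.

1.67 m³/s

w_1 = (9.4 − 2.9)/2 = 3.25 m; q_1 = 0.115 × 0.11 × 3.25 = 0.04111 m³/s
w_2 = (14.1 − 2.9)/2 = 5.6 m; q_2 = 0.241 × 0.41 × 5.6 = 0.5533 m³/s
w_3 = (16.1 − 9.4)/2 = 3.35 m; q_3 = 0.264 × 0.60 × 3.35 = 0.5306 m³/s
w_4 = (17.9 − 14.1)/2 = 1.9 m; q_4 = 0.241 × 0.48 × 1.9 = 0.2198 m³/s
w_5 = (22.8 − 16.1)/2 = 3.35 m; q_5 = 0.207 × 0.38 × 3.35 = 0.2635 m³/s
w_6 = (22.8 − 17.9)/2 = 2.45 m; q_6 = 0.138 × 0.17 × 2.45 = 0.05748 m³/s
Q = Σ qᵢ = 1.666 m³/s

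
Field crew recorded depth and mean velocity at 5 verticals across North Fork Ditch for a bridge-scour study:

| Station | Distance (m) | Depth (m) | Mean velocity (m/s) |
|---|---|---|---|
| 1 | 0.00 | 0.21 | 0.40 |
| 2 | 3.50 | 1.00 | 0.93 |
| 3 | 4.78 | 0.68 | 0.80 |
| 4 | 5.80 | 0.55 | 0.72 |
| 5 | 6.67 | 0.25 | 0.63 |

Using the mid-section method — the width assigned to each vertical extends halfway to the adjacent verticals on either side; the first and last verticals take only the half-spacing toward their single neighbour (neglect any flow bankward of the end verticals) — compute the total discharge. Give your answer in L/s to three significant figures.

3440 L/s

w_1 = (3.50 − 0.00)/2 = 1.75 m; q_1 = 0.40 × 0.21 × 1.75 = 0.1470 m³/s
w_2 = (4.78 − 0.00)/2 = 2.39 m; q_2 = 0.93 × 1.00 × 2.39 = 2.223 m³/s
w_3 = (5.80 − 3.50)/2 = 1.15 m; q_3 = 0.80 × 0.68 × 1.15 = 0.6256 m³/s
w_4 = (6.67 − 4.78)/2 = 0.945 m; q_4 = 0.72 × 0.55 × 0.945 = 0.3742 m³/s
w_5 = (6.67 − 5.80)/2 = 0.435 m; q_5 = 0.63 × 0.25 × 0.435 = 0.06851 m³/s
Q = Σ qᵢ = 3.438 m³/s
= 3.438 × 1000 = 3438 L/s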